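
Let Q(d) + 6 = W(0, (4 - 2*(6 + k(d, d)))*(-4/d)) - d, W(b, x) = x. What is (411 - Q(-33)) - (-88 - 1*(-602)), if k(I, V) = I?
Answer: -4522/33 ≈ -137.03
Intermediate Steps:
Q(d) = -6 - d - 4*(-8 - 2*d)/d (Q(d) = -6 + ((4 - 2*(6 + d))*(-4/d) - d) = -6 + ((4 + (-12 - 2*d))*(-4/d) - d) = -6 + ((-8 - 2*d)*(-4/d) - d) = -6 + (-4*(-8 - 2*d)/d - d) = -6 + (-d - 4*(-8 - 2*d)/d) = -6 - d - 4*(-8 - 2*d)/d)
(411 - Q(-33)) - (-88 - 1*(-602)) = (411 - (2 - 1*(-33) + 32/(-33))) - (-88 - 1*(-602)) = (411 - (2 + 33 + 32*(-1/33))) - (-88 + 602) = (411 - (2 + 33 - 32/33)) - 1*514 = (411 - 1*1123/33) - 514 = (411 - 1123/33) - 514 = 12440/33 - 514 = -4522/33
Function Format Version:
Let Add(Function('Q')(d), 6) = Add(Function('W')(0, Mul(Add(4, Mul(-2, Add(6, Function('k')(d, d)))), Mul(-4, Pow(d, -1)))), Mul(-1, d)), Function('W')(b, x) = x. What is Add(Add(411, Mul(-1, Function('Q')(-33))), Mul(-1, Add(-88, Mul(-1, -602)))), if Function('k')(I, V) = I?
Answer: Rational(-4522, 33) ≈ -137.03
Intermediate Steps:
Function('Q')(d) = Add(-6, Mul(-1, d), Mul(-4, Pow(d, -1), Add(-8, Mul(-2, d)))) (Function('Q')(d) = Add(-6, Add(Mul(Add(4, Mul(-2, Add(6, d))), Mul(-4, Pow(d, -1))), Mul(-1, d))) = Add(-6, Add(Mul(Add(4, Add(-12, Mul(-2, d))), Mul(-4, Pow(d, -1))), Mul(-1, d))) = Add(-6, Add(Mul(Add(-8, Mul(-2, d)), Mul(-4, Pow(d, -1))), Mul(-1, d))) = Add(-6, Add(Mul(-4, Pow(d, -1), Add(-8, Mul(-2, d))), Mul(-1, d))) = Add(-6, Add(Mul(-1, d), Mul(-4, Pow(d, -1), Add(-8, Mul(-2, d))))) = Add(-6, Mul(-1, d), Mul(-4, Pow(d, -1), Add(-8, Mul(-2, d)))))
Add(Add(411, Mul(-1, Function('Q')(-33))), Mul(-1, Add(-88, Mul(-1, -602)))) = Add(Add(411, Mul(-1, Add(2, Mul(-1, -33), Mul(32, Pow(-33, -1))))), Mul(-1, Add(-88, Mul(-1, -602)))) = Add(Add(411, Mul(-1, Add(2, 33, Mul(32, Rational(-1, 33))))), Mul(-1, Add(-88, 602))) = Add(Add(411, Mul(-1, Add(2, 33, Rational(-32, 33)))), Mul(-1, 514)) = Add(Add(411, Mul(-1, Rational(1123, 33))), -514) = Add(Add(411, Rational(-1123, 33)), -514) = Add(Rational(12440, 33), -514) = Rational(-4522, 33)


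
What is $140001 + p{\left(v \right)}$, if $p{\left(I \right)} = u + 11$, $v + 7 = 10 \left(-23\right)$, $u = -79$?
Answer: $139933$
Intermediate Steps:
$v = -237$ ($v = -7 + 10 \left(-23\right) = -7 - 230 = -237$)
$p{\left(I \right)} = -68$ ($p{\left(I \right)} = -79 + 11 = -68$)
$140001 + p{\left(v \right)} = 140001 - 68 = 139933$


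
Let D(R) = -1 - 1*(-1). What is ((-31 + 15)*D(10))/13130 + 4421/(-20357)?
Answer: -4421/20357 ≈ -0.21717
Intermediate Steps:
D(R) = 0 (D(R) = -1 + 1 = 0)
((-31 + 15)*D(10))/13130 + 4421/(-20357) = ((-31 + 15)*0)/13130 + 4421/(-20357) = -16*0*(1/13130) + 4421*(-1/20357) = 0*(1/13130) - 4421/20357 = 0 - 4421/20357 = -4421/20357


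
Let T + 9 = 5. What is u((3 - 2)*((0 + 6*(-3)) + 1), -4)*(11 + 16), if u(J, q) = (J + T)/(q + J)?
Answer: 27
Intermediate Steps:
T = -4 (T = -9 + 5 = -4)
u(J, q) = (-4 + J)/(J + q) (u(J, q) = (J - 4)/(q + J) = (-4 + J)/(J + q))
u((3 - 2)*((0 + 6*(-3)) + 1), -4)*(11 + 16) = ((-4 + (3 - 2)*((0 + 6*(-3)) + 1))/((3 - 2)*((0 + 6*(-3)) + 1) - 4))*(11 + 16) = ((-4 + 1*((0 - 18) + 1))/(1*((0 - 18) + 1) - 4))*27 = ((-4 + 1*(-18 + 1))/(1*(-18 + 1) - 4))*27 = ((-4 + 1*(-17))/(1*(-17) - 4))*27 = ((-4 - 17)/(-17 - 4))*27 = (-21/(-21))*27 = -1/21*(-21)*27 = 1*27 = 27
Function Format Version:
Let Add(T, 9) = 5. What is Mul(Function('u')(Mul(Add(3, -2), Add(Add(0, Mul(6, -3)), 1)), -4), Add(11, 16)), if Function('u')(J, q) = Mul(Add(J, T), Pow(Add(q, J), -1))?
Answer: 27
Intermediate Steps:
T = -4 (T = Add(-9, 5) = -4)
Function('u')(J, q) = Mul(Pow(Add(J, q), -1), Add(-4, J)) (Function('u')(J, q) = Mul(Add(J, -4), Pow(Add(q, J), -1)) = Mul(Add(-4, J), Pow(Add(J, q), -1)) = Mul(Pow(Add(J, q), -1), Add(-4, J)))
Mul(Function('u')(Mul(Add(3, -2), Add(Add(0, Mul(6, -3)), 1)), -4), Add(11, 16)) = Mul(Mul(Pow(Add(Mul(Add(3, -2), Add(Add(0, Mul(6, -3)), 1)), -4), -1), Add(-4, Mul(Add(3, -2), Add(Add(0, Mul(6, -3)), 1)))), Add(11, 16)) = Mul(Mul(Pow(Add(Mul(1, Add(Add(0, -18), 1)), -4), -1), Add(-4, Mul(1, Add(Add(0, -18), 1)))), 27) = Mul(Mul(Pow(Add(Mul(1, Add(-18, 1)), -4), -1), Add(-4, Mul(1, Add(-18, 1)))), 27) = Mul(Mul(Pow(Add(Mul(1, -17), -4), -1), Add(-4, Mul(1, -17))), 27) = Mul(Mul(Pow(Add(-17, -4), -1), Add(-4, -17)), 27) = Mul(Mul(Pow(-21, -1), -21), 27) = Mul(Mul(Rational(-1, 21), -21), 27) = Mul(1, 27) = 27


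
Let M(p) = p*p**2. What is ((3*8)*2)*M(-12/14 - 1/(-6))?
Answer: -48778/3087 ≈ -15.801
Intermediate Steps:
M(p) = p**3
((3*8)*2)*M(-12/14 - 1/(-6)) = ((3*8)*2)*(-12/14 - 1/(-6))**3 = (24*2)*(-12*1/14 - 1*(-1/6))**3 = 48*(-6/7 + 1/6)**3 = 48*(-29/42)**3 = 48*(-24389/74088) = -48778/3087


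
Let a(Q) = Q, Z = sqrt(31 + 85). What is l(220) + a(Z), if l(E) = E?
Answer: 220 + 2*sqrt(29) ≈ 230.77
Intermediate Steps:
Z = 2*sqrt(29) (Z = sqrt(116) = 2*sqrt(29) ≈ 10.770)
l(220) + a(Z) = 220 + 2*sqrt(29)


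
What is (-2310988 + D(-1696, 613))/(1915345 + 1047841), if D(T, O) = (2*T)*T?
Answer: 1720922/1481593 ≈ 1.1615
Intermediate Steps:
D(T, O) = 2*T²
(-2310988 + D(-1696, 613))/(1915345 + 1047841) = (-2310988 + 2*(-1696)²)/(1915345 + 1047841) = (-2310988 + 2*2876416)/2963186 = (-2310988 + 5752832)*(1/2963186) = 3441844*(1/2963186) = 1720922/1481593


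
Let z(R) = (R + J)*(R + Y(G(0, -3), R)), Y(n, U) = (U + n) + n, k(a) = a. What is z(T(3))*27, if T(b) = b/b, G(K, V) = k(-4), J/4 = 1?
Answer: -810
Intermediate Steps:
J = 4 (J = 4*1 = 4)
G(K, V) = -4
T(b) = 1
Y(n, U) = U + 2*n
z(R) = (-8 + 2*R)*(4 + R) (z(R) = (R + 4)*(R + (R + 2*(-4))) = (4 + R)*(R + (R - 8)) = (4 + R)*(R + (-8 + R)) = (4 + R)*(-8 + 2*R) = (-8 + 2*R)*(4 + R))
z(T(3))*27 = (-32 + 2*1²)*27 = (-32 + 2*1)*27 = (-32 + 2)*27 = -30*27 = -810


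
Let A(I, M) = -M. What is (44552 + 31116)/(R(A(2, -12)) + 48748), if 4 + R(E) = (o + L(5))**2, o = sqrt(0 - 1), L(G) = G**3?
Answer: 1217649456/1035825481 - 4729250*I/1035825481 ≈ 1.1755 - 0.0045657*I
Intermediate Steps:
o = I (o = sqrt(-1) = I ≈ 1.0*I)
R(E) = -4 + (125 + I)**2 (R(E) = -4 + (I + 5**3)**2 = -4 + (I + 125)**2 = -4 + (125 + I)**2)
(44552 + 31116)/(R(A(2, -12)) + 48748) = (44552 + 31116)/((15620 + 250*I) + 48748) = 75668/(64368 + 250*I) = 75668*((64368 - 250*I)/4143301924) = 18917*(64368 - 250*I)/1035825481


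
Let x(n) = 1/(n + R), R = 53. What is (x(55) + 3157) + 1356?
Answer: 487405/108 ≈ 4513.0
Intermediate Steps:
x(n) = 1/(53 + n) (x(n) = 1/(n + 53) = 1/(53 + n))
(x(55) + 3157) + 1356 = (1/(53 + 55) + 3157) + 1356 = (1/108 + 3157) + 1356 = 340957/108 + 1356 = 487405/108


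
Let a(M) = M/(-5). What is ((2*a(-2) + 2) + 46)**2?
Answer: 59536/25 ≈ 2381.4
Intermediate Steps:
a(M) = -M/5 (a(M) = M*(-1/5) = -M/5)
((2*a(-2) + 2) + 46)**2 = ((2*(-1/5*(-2)) + 2) + 46)**2 = ((2*(2/5) + 2) + 46)**2 = ((4/5 + 2) + 46)**2 = (14/5 + 46)**2 = (244/5)**2 = 59536/25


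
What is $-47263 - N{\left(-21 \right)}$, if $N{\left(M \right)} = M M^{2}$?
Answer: $-38002$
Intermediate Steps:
$N{\left(M \right)} = M^{3}$
$-47263 - N{\left(-21 \right)} = -47263 - \left(-21\right)^{3} = -47263 - -9261 = -47263 + 9261 = -38002$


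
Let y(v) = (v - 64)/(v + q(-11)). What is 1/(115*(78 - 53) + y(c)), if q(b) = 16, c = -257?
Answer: 241/693196 ≈ 0.00034767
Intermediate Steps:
y(v) = (-64 + v)/(16 + v) (y(v) = (v - 64)/(v + 16) = (-64 + v)/(16 + v))
1/(115*(78 - 53) + y(c)) = 1/(115*(78 - 53) + (-64 - 257)/(16 - 257)) = 1/(115*25 - 321/(-241)) = 1/(2875 - 1/241*(-321)) = 1/(2875 + 321/241) = 1/(693196/241) = 241/693196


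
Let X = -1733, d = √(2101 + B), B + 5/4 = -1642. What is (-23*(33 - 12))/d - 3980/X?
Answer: 3980/1733 - 966*√1831/1831 ≈ -20.279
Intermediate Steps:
B = -6573/4 (B = -5/4 - 1642 = -6573/4 ≈ -1643.3)
d = √1831/2 (d = √(2101 - 6573/4) = √(1831/4) = √1831/2 ≈ 21.395)
(-23*(33 - 12))/d - 3980/X = (-23*(33 - 12))/((√1831/2)) - 3980/(-1733) = (-23*21)*(2*√1831/1831) - 3980*(-1/1733) = -966*√1831/1831 + 3980/1733 = 3980/1733 - 966*√1831/1831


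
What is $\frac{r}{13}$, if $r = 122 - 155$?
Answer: $- \frac{33}{13} \approx -2.5385$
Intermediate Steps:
$r = -33$
$\frac{r}{13} = - \frac{33}{13}$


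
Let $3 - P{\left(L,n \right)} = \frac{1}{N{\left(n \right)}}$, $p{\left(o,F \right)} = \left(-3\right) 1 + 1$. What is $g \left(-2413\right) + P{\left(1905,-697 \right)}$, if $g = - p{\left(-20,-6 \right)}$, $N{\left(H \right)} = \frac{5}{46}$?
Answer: $- \frac{24161}{5} \approx -4832.2$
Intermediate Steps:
$N{\left(H \right)} = \frac{5}{46}$ ($N{\left(H \right)} = 5 \cdot \frac{1}{46} = \frac{5}{46}$)
$p{\left(o,F \right)} = -2$ ($p{\left(o,F \right)} = -3 + 1 = -2$)
$P{\left(L,n \right)} = - \frac{31}{5}$ ($P{\left(L,n \right)} = 3 - \frac{1}{\frac{5}{46}} = 3 - \frac{46}{5} = - \frac{31}{5}$)
$g = 2$ ($g = \left(-1\right) \left(-2\right) = 2$)
$g \left(-2413\right) + P{\left(1905,-697 \right)} = 2 \left(-2413\right) - \frac{31}{5} = -4826 - \frac{31}{5} = - \frac{24161}{5}$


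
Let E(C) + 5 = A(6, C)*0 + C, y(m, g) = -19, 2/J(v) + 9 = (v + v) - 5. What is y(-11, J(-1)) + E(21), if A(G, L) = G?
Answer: -3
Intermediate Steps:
J(v) = 2/(-14 + 2*v) (J(v) = 2/(-9 + ((v + v) - 5)) = 2/(-9 + (2*v - 5)) = 2/(-9 + (-5 + 2*v)) = 2/(-14 + 2*v))
E(C) = -5 + C (E(C) = -5 + (6*0 + C) = -5 + (0 + C) = -5 + C)
y(-11, J(-1)) + E(21) = -19 + (-5 + 21) = -19 + 16 = -3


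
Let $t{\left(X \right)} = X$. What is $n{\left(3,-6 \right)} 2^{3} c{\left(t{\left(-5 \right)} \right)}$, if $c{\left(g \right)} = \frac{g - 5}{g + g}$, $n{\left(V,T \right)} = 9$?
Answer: $72$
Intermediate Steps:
$c{\left(g \right)} = \frac{-5 + g}{2 g}$
$n{\left(3,-6 \right)} 2^{3} c{\left(t{\left(-5 \right)} \right)} = 9 \cdot 2^{3} \frac{-5 - 5}{2 \left(-5\right)} = 9 \cdot 8 \cdot \frac{1}{2} \left(- \frac{1}{5}\right) \left(-10\right) = 72 \cdot 1 = 72$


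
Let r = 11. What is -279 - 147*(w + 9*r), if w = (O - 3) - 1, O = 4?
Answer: -14832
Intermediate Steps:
w = 0 (w = (4 - 3) - 1 = 1 - 1 = 0)
-279 - 147*(w + 9*r) = -279 - 147*(0 + 9*11) = -279 - 147*(0 + 99) = -279 - 147*99 = -279 - 14553 = -14832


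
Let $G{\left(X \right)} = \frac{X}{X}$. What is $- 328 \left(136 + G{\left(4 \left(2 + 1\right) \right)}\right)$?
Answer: $-44936$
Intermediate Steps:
$G{\left(X \right)} = 1$
$- 328 \left(136 + G{\left(4 \left(2 + 1\right) \right)}\right) = - 328 \left(136 + 1\right) = \left(-328\right) 137 = -44936$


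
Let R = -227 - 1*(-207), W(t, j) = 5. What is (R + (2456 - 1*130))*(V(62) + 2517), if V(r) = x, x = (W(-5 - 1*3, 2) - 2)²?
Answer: 5824956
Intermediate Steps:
R = -20 (R = -227 + 207 = -20)
x = 9 (x = (5 - 2)² = 3² = 9)
V(r) = 9
(R + (2456 - 1*130))*(V(62) + 2517) = (-20 + (2456 - 1*130))*(9 + 2517) = (-20 + (2456 - 130))*2526 = (-20 + 2326)*2526 = 2306*2526 = 5824956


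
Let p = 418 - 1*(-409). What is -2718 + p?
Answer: -1891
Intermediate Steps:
p = 827 (p = 418 + 409 = 827)
-2718 + p = -2718 + 827 = -1891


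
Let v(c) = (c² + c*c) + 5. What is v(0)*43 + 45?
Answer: 260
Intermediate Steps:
v(c) = 5 + 2*c² (v(c) = (c² + c²) + 5 = 2*c² + 5 = 5 + 2*c²)
v(0)*43 + 45 = (5 + 2*0²)*43 + 45 = (5 + 2*0)*43 + 45 = (5 + 0)*43 + 45 = 5*43 + 45 = 215 + 45 = 260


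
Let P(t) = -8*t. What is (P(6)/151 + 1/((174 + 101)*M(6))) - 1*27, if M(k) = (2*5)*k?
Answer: -68062349/2491500 ≈ -27.318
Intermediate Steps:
M(k) = 10*k
(P(6)/151 + 1/((174 + 101)*M(6))) - 1*27 = (-8*6/151 + 1/((174 + 101)*((10*6)))) - 1*27 = (-48*1/151 + 1/(275*60)) - 27 = (-48/151 + (1/275)*(1/60)) - 27 = (-48/151 + 1/16500) - 27 = -791849/2491500 - 27 = -68062349/2491500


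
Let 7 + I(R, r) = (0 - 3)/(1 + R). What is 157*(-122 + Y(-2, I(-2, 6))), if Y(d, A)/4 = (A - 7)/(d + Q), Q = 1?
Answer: -12246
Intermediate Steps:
I(R, r) = -7 - 3/(1 + R) (I(R, r) = -7 + (0 - 3)/(1 + R) = -7 - 3/(1 + R))
Y(d, A) = 4*(-7 + A)/(1 + d) (Y(d, A) = 4*((A - 7)/(d + 1)) = 4*((-7 + A)/(1 + d)) = 4*(-7 + A)/(1 + d))
157*(-122 + Y(-2, I(-2, 6))) = 157*(-122 + 4*(-7 + (-10 - 7*(-2))/(1 - 2))/(1 - 2)) = 157*(-122 + 4*(-7 + (-10 + 14)/(-1))/(-1)) = 157*(-122 + 4*(-1)*(-7 - 1*4)) = 157*(-122 + 4*(-1)*(-7 - 4)) = 157*(-122 + 4*(-1)*(-11)) = 157*(-122 + 44) = 157*(-78) = -12246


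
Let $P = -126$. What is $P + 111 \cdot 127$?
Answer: $13971$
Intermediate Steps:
$P + 111 \cdot 127 = -126 + 111 \cdot 127 = -126 + 14097 = 13971$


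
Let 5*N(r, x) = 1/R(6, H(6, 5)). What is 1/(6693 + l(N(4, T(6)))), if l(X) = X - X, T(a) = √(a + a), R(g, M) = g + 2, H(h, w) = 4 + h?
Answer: 1/6693 ≈ 0.00014941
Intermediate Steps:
R(g, M) = 2 + g
T(a) = √2*√a (T(a) = √(2*a) = √2*√a)
N(r, x) = 1/40 (N(r, x) = 1/(5*(2 + 6)) = (⅕)/8 = (⅕)*(⅛) = 1/40)
l(X) = 0
1/(6693 + l(N(4, T(6)))) = 1/(6693 + 0) = 1/6693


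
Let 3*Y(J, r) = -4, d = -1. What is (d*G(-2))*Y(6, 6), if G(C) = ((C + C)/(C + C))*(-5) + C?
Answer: -28/3 ≈ -9.3333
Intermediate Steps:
Y(J, r) = -4/3 (Y(J, r) = (⅓)*(-4) = -4/3)
G(C) = -5 + C (G(C) = ((2*C)/((2*C)))*(-5) + C = ((2*C)*(1/(2*C)))*(-5) + C = 1*(-5) + C = -5 + C)
(d*G(-2))*Y(6, 6) = -(-5 - 2)*(-4/3) = -1*(-7)*(-4/3) = 7*(-4/3) = -28/3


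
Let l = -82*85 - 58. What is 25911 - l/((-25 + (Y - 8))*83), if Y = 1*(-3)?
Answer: 19353760/747 ≈ 25909.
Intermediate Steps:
l = -7028 (l = -6970 - 58 = -7028)
Y = -3
25911 - l/((-25 + (Y - 8))*83) = 25911 - (-7028)/((-25 + (-3 - 8))*83) = 25911 - (-7028)/((-25 - 11)*83) = 25911 - (-7028)/((-36*83)) = 25911 - (-7028)/(-2988) = 25911 - (-7028)*(-1)/2988 = 25911 - 1*1757/747 = 25911 - 1757/747 = 19353760/747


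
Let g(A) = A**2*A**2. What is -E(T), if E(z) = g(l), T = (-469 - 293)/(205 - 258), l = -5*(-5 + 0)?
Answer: -390625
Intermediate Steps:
l = 25 (l = -5*(-5) = 25)
T = 762/53 (T = -762/(-53) = -762*(-1/53) = 762/53 ≈ 14.377)
g(A) = A**4
E(z) = 390625 (E(z) = 25**4 = 390625)
-E(T) = -1*390625 = -390625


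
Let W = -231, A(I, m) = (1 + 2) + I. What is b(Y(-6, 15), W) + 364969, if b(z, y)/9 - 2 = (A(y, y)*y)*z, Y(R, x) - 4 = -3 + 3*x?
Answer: 22169539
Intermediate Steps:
A(I, m) = 3 + I
Y(R, x) = 1 + 3*x (Y(R, x) = 4 + (-3 + 3*x) = 1 + 3*x)
b(z, y) = 18 + 9*y*z*(3 + y) (b(z, y) = 18 + 9*(((3 + y)*y)*z) = 18 + 9*((y*(3 + y))*z) = 18 + 9*(y*z*(3 + y)) = 18 + 9*y*z*(3 + y))
b(Y(-6, 15), W) + 364969 = (18 + 9*(-231)*(1 + 3*15)*(3 - 231)) + 364969 = (18 + 9*(-231)*(1 + 45)*(-228)) + 364969 = (18 + 9*(-231)*46*(-228)) + 364969 = (18 + 21804552) + 364969 = 21804570 + 364969 = 22169539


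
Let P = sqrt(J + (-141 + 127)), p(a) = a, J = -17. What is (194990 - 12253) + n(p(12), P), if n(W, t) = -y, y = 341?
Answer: 182396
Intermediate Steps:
P = I*sqrt(31) (P = sqrt(-17 + (-141 + 127)) = sqrt(-17 - 14) = sqrt(-31) = I*sqrt(31) ≈ 5.5678*I)
n(W, t) = -341 (n(W, t) = -1*341 = -341)
(194990 - 12253) + n(p(12), P) = (194990 - 12253) - 341 = 182737 - 341 = 182396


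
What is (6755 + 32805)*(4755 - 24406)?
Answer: -777393560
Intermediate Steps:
(6755 + 32805)*(4755 - 24406) = 39560*(-19651) = -777393560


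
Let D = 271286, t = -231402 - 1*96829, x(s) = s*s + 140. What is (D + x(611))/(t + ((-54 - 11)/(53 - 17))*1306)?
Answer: -11605446/5950603 ≈ -1.9503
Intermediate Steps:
x(s) = 140 + s² (x(s) = s² + 140 = 140 + s²)
t = -328231 (t = -231402 - 96829 = -328231)
(D + x(611))/(t + ((-54 - 11)/(53 - 17))*1306) = (271286 + (140 + 611²))/(-328231 + ((-54 - 11)/(53 - 17))*1306) = (271286 + (140 + 373321))/(-328231 - 65/36*1306) = (271286 + 373461)/(-328231 - 65*1/36*1306) = 644747/(-328231 - 65/36*1306) = 644747/(-328231 - 42445/18) = 644747/(-5950603/18) = 644747*(-18/5950603) = -11605446/5950603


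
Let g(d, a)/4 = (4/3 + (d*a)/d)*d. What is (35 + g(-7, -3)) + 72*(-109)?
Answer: -23299/3 ≈ -7766.3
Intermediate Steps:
g(d, a) = 4*d*(4/3 + a) (g(d, a) = 4*((4/3 + (d*a)/d)*d) = 4*((4*(⅓) + (a*d)/d)*d) = 4*((4/3 + a)*d) = 4*(d*(4/3 + a)) = 4*d*(4/3 + a))
(35 + g(-7, -3)) + 72*(-109) = (35 + (4/3)*(-7)*(4 + 3*(-3))) + 72*(-109) = (35 + (4/3)*(-7)*(4 - 9)) - 7848 = (35 + (4/3)*(-7)*(-5)) - 7848 = (35 + 140/3) - 7848 = 245/3 - 7848 = -23299/3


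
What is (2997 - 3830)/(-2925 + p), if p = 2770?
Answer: 833/155 ≈ 5.3742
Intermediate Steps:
(2997 - 3830)/(-2925 + p) = (2997 - 3830)/(-2925 + 2770) = -833/(-155) = -833*(-1/155) = 833/155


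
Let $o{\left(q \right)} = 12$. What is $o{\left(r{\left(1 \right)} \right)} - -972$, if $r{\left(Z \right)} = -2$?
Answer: $984$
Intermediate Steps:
$o{\left(r{\left(1 \right)} \right)} - -972 = 12 - -972 = 12 + 972 = 984$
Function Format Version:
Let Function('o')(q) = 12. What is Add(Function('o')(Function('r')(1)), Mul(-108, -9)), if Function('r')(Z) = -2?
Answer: 984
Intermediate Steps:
Add(Function('o')(Function('r')(1)), Mul(-108, -9)) = Add(12, Mul(-108, -9)) = Add(12, 972) = 984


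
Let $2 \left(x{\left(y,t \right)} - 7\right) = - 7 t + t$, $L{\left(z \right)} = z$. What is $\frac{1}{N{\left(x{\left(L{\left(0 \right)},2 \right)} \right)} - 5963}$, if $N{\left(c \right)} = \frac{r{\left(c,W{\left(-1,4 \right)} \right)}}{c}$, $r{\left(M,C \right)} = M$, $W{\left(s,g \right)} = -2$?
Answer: $- \frac{1}{5962} \approx -0.00016773$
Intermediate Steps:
$x{\left(y,t \right)} = 7 - 3 t$ ($x{\left(y,t \right)} = 7 + \frac{- 7 t + t}{2} = 7 + \frac{\left(-6\right) t}{2} = 7 - 3 t$)
$N{\left(c \right)} = 1$ ($N{\left(c \right)} = \frac{c}{c} = 1$)
$\frac{1}{N{\left(x{\left(L{\left(0 \right)},2 \right)} \right)} - 5963} = \frac{1}{1 - 5963} = \frac{1}{-5962} = - \frac{1}{5962}$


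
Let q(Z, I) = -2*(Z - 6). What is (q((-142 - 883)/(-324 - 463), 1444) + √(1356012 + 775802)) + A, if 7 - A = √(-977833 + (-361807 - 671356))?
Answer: 12903/787 + √2131814 - 6*I*√55861 ≈ 1476.5 - 1418.1*I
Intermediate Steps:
q(Z, I) = 12 - 2*Z (q(Z, I) = -2*(-6 + Z) = 12 - 2*Z)
A = 7 - 6*I*√55861 (A = 7 - √(-977833 + (-361807 - 671356)) = 7 - √(-977833 - 1033163) = 7 - √(-2010996) = 7 - 6*I*√55861 ≈ 7.0 - 1418.1*I)
(q((-142 - 883)/(-324 - 463), 1444) + √(1356012 + 775802)) + A = ((12 - 2*(-142 - 883)/(-324 - 463)) + √(1356012 + 775802)) + (7 - 6*I*√55861) = ((12 - (-2050)/(-787)) + √2131814) + (7 - 6*I*√55861) = ((12 - (-2050)*(-1)/787) + √2131814) + (7 - 6*I*√55861) = ((12 - 2*1025/787) + √2131814) + (7 - 6*I*√55861) = ((12 - 2050/787) + √2131814) + (7 - 6*I*√55861) = (7394/787 + √2131814) + (7 - 6*I*√55861) = 12903/787 + √2131814 - 6*I*√55861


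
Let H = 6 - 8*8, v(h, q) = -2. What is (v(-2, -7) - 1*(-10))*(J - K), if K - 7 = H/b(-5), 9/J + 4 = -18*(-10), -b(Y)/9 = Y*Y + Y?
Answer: -57587/990 ≈ -58.169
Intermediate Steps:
b(Y) = -9*Y - 9*Y**2 (b(Y) = -9*(Y*Y + Y) = -9*(Y**2 + Y) = -9*(Y + Y**2) = -9*Y - 9*Y**2)
H = -58 (H = 6 - 64 = -58)
J = 9/176 (J = 9/(-4 - 18*(-10)) = 9/(-4 + 180) = 9/176 ≈ 0.051136)
K = 659/90 (K = 7 - 58*1/(45*(1 - 5)) = 7 - 58/((-9*(-5)*(-4))) = 7 - 58/(-180) = 7 - 58*(-1/180) = 7 + 29/90 = 659/90 ≈ 7.3222)
(v(-2, -7) - 1*(-10))*(J - K) = (-2 - 1*(-10))*(9/176 - 1*659/90) = (-2 + 10)*(9/176 - 659/90) = 8*(-57587/7920) = -57587/990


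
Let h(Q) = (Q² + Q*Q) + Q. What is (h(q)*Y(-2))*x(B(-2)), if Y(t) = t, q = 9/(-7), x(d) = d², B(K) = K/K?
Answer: -198/49 ≈ -4.0408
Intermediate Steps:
B(K) = 1
q = -9/7 (q = 9*(-⅐) = -9/7 ≈ -1.2857)
h(Q) = Q + 2*Q² (h(Q) = (Q² + Q²) + Q = 2*Q² + Q = Q + 2*Q²)
(h(q)*Y(-2))*x(B(-2)) = (-9*(1 + 2*(-9/7))/7*(-2))*1² = (-9*(1 - 18/7)/7*(-2))*1 = (-9/7*(-11/7)*(-2))*1 = ((99/49)*(-2))*1 = -198/49*1 = -198/49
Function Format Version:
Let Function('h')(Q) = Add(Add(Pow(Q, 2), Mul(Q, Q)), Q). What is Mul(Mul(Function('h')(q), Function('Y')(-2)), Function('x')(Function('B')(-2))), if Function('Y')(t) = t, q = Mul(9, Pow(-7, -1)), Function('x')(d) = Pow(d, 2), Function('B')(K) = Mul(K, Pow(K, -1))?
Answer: Rational(-198, 49) ≈ -4.0408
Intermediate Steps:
Function('B')(K) = 1
q = Rational(-9, 7) (q = Mul(9, Rational(-1, 7)) = Rational(-9, 7) ≈ -1.2857)
Function('h')(Q) = Add(Q, Mul(2, Pow(Q, 2))) (Function('h')(Q) = Add(Add(Pow(Q, 2), Pow(Q, 2)), Q) = Add(Mul(2, Pow(Q, 2)), Q) = Add(Q, Mul(2, Pow(Q, 2))))
Mul(Mul(Function('h')(q), Function('Y')(-2)), Function('x')(Function('B')(-2))) = Mul(Mul(Mul(Rational(-9, 7), Add(1, Mul(2, Rational(-9, 7)))), -2), Pow(1, 2)) = Mul(Mul(Mul(Rational(-9, 7), Add(1, Rational(-18, 7))), -2), 1) = Mul(Mul(Mul(Rational(-9, 7), Rational(-11, 7)), -2), 1) = Mul(Mul(Rational(99, 49), -2), 1) = Mul(Rational(-198, 49), 1) = Rational(-198, 49)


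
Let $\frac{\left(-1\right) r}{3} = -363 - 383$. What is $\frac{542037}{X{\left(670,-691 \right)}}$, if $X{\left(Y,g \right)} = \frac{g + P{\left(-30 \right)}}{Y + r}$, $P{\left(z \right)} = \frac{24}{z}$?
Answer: $- \frac{2627072660}{1153} \approx -2.2785 \cdot 10^{6}$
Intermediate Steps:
$r = 2238$ ($r = - 3 \left(-363 - 383\right) = \left(-3\right) \left(-746\right) = 2238$)
$X{\left(Y,g \right)} = \frac{- \frac{4}{5} + g}{2238 + Y}$ ($X{\left(Y,g \right)} = \frac{g + \frac{24}{-30}}{Y + 2238} = \frac{g + 24 \left(- \frac{1}{30}\right)}{2238 + Y} = \frac{g - \frac{4}{5}}{2238 + Y} = \frac{- \frac{4}{5} + g}{2238 + Y}$)
$\frac{542037}{X{\left(670,-691 \right)}} = \frac{542037}{\frac{1}{2238 + 670} \left(- \frac{4}{5} - 691\right)} = \frac{542037}{\frac{1}{2908} \left(- \frac{3459}{5}\right)} = \frac{542037}{- \frac{3459}{14540}} = 542037 \left(- \frac{14540}{3459}\right) = - \frac{2627072660}{1153}$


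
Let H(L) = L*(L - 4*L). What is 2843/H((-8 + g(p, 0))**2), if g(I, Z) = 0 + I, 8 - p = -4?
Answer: -2843/768 ≈ -3.7018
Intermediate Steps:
p = 12 (p = 8 - 1*(-4) = 8 + 4 = 12)
g(I, Z) = I
H(L) = -3*L**2 (H(L) = L*(-3*L) = -3*L**2)
2843/H((-8 + g(p, 0))**2) = 2843/((-3*(-8 + 12)**4)) = 2843/((-3*(4**2)**2)) = 2843/((-3*16**2)) = 2843/((-3*256)) = 2843/(-768) = 2843*(-1/768) = -2843/768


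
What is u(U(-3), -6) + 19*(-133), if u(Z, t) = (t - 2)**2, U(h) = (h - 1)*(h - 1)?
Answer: -2463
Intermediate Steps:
U(h) = (-1 + h)**2 (U(h) = (-1 + h)*(-1 + h) = (-1 + h)**2)
u(Z, t) = (-2 + t)**2
u(U(-3), -6) + 19*(-133) = (-2 - 6)**2 + 19*(-133) = (-8)**2 - 2527 = 64 - 2527 = -2463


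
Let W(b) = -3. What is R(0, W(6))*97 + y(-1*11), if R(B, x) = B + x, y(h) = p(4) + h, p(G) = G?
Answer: -298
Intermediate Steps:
y(h) = 4 + h
R(0, W(6))*97 + y(-1*11) = (0 - 3)*97 + (4 - 1*11) = -3*97 + (4 - 11) = -291 - 7 = -298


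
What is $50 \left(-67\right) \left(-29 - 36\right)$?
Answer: $217750$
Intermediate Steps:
$50 \left(-67\right) \left(-29 - 36\right) = - 3350 \left(-29 - 36\right) = \left(-3350\right) \left(-65\right) = 217750$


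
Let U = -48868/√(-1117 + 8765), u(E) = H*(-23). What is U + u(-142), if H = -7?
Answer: 161 - 12217*√478/478 ≈ -397.79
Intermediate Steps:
u(E) = 161 (u(E) = -7*(-23) = 161)
U = -12217*√478/478 (U = -48868*√478/1912 = -12217*√478/478 ≈ -558.79)
U + u(-142) = -12217*√478/478 + 161 = 161 - 12217*√478/478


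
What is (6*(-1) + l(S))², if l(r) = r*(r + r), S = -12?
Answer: 79524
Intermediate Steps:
l(r) = 2*r² (l(r) = r*(2*r) = 2*r²)
(6*(-1) + l(S))² = (6*(-1) + 2*(-12)²)² = (-6 + 2*144)² = (-6 + 288)² = 282² = 79524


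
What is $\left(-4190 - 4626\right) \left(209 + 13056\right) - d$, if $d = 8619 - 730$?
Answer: $-116952129$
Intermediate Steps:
$d = 7889$ ($d = 8619 - 730 = 7889$)
$\left(-4190 - 4626\right) \left(209 + 13056\right) - d = \left(-4190 - 4626\right) \left(209 + 13056\right) - 7889 = \left(-8816\right) 13265 - 7889 = -116944240 - 7889 = -116952129$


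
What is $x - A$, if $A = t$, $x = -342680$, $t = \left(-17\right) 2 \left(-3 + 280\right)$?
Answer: $-333262$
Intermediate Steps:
$t = -9418$ ($t = \left(-34\right) 277 = -9418$)
$A = -9418$
$x - A = -342680 - -9418 = -342680 + 9418 = -333262$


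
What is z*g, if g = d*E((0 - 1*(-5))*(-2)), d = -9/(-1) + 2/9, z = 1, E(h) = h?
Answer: -830/9 ≈ -92.222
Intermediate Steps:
d = 83/9 (d = -9*(-1) + 2*(⅑) = 9 + 2/9 = 83/9 ≈ 9.2222)
g = -830/9 (g = 83*((0 - 1*(-5))*(-2))/9 = 83*((0 + 5)*(-2))/9 = 83*(5*(-2))/9 = (83/9)*(-10) = -830/9 ≈ -92.222)
z*g = 1*(-830/9) = -830/9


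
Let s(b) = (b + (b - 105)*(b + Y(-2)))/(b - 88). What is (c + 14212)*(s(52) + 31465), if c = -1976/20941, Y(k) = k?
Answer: 28157471946034/62823 ≈ 4.4820e+8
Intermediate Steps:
c = -1976/20941 (c = -1976*1/20941 = -1976/20941 ≈ -0.094360)
s(b) = (b + (-105 + b)*(-2 + b))/(-88 + b) (s(b) = (b + (b - 105)*(b - 2))/(b - 88) = (b + (-105 + b)*(-2 + b))/(-88 + b))
(c + 14212)*(s(52) + 31465) = (-1976/20941 + 14212)*((210 + 52² - 106*52)/(-88 + 52) + 31465) = 297611516*((210 + 2704 - 5512)/(-36) + 31465)/20941 = 297611516*(-1/36*(-2598) + 31465)/20941 = 297611516*(433/6 + 31465)/20941 = (297611516/20941)*(189223/6) = 28157471946034/62823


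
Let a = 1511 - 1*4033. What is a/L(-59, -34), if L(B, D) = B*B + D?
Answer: -2522/3447 ≈ -0.73165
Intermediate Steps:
L(B, D) = D + B² (L(B, D) = B² + D = D + B²)
a = -2522 (a = 1511 - 4033 = -2522)
a/L(-59, -34) = -2522/(-34 + (-59)²) = -2522/(-34 + 3481) = -2522/3447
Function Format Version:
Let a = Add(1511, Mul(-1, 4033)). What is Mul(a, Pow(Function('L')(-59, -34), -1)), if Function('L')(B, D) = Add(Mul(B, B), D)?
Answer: Rational(-2522, 3447) ≈ -0.73165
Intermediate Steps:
Function('L')(B, D) = Add(D, Pow(B, 2)) (Function('L')(B, D) = Add(Pow(B, 2), D) = Add(D, Pow(B, 2)))
a = -2522 (a = Add(1511, -4033) = -2522)
Mul(a, Pow(Function('L')(-59, -34), -1)) = Mul(-2522, Pow(Add(-34, Pow(-59, 2)), -1)) = Mul(-2522, Pow(Add(-34, 3481), -1)) = Mul(-2522, Pow(3447, -1)) = Mul(-2522, Rational(1, 3447)) = Rational(-2522, 3447)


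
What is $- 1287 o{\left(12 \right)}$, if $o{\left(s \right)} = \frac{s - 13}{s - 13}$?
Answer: $-1287$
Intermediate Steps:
$o{\left(s \right)} = 1$ ($o{\left(s \right)} = \frac{-13 + s}{-13 + s} = 1$)
$- 1287 o{\left(12 \right)} = \left(-1287\right) 1 = -1287$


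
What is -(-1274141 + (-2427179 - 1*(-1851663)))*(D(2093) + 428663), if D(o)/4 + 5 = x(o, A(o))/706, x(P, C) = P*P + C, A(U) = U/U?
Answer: 296078811358303/353 ≈ 8.3875e+11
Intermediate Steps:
A(U) = 1
x(P, C) = C + P² (x(P, C) = P² + C = C + P²)
D(o) = -7058/353 + 2*o²/353 (D(o) = -20 + 4*((1 + o²)/706) = -20 + 4*((1 + o²)*(1/706)) = -20 + 4*(1/706 + o²/706) = -20 + (2/353 + 2*o²/353) = -7058/353 + 2*o²/353)
-(-1274141 + (-2427179 - 1*(-1851663)))*(D(2093) + 428663) = -(-1274141 + (-2427179 - 1*(-1851663)))*((-7058/353 + (2/353)*2093²) + 428663) = -(-1274141 + (-2427179 + 1851663))*((-7058/353 + (2/353)*4380649) + 428663) = -(-1274141 - 575516)*((-7058/353 + 8761298/353) + 428663) = -(-1849657)*(8754240/353 + 428663) = -(-1849657)*160072279/353 = -1*(-296078811358303/353) = 296078811358303/353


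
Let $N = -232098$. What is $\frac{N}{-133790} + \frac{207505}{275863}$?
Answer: $\frac{45894672262}{18453855385} \approx 2.487$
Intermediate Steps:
$\frac{N}{-133790} + \frac{207505}{275863} = - \frac{232098}{-133790} + \frac{207505}{275863} = \left(-232098\right) \left(- \frac{1}{133790}\right) + 207505 \cdot \frac{1}{275863} = \frac{116049}{66895} + \frac{207505}{275863} = \frac{45894672262}{18453855385}$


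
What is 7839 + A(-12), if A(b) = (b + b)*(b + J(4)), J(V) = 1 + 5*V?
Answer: 7623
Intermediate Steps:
A(b) = 2*b*(21 + b) (A(b) = (b + b)*(b + (1 + 5*4)) = (2*b)*(b + (1 + 20)) = (2*b)*(b + 21) = (2*b)*(21 + b) = 2*b*(21 + b))
7839 + A(-12) = 7839 + 2*(-12)*(21 - 12) = 7839 + 2*(-12)*9 = 7839 - 216 = 7623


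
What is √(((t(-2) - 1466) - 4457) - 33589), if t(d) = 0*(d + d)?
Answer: 2*I*√9878 ≈ 198.78*I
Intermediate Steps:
t(d) = 0 (t(d) = 0*(2*d) = 0)
√(((t(-2) - 1466) - 4457) - 33589) = √(((0 - 1466) - 4457) - 33589) = √((-1466 - 4457) - 33589) = √(-5923 - 33589) = √(-39512) = 2*I*√9878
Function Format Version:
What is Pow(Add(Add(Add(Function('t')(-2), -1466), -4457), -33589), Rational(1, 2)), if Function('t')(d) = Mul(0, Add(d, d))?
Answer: Mul(2, I, Pow(9878, Rational(1, 2))) ≈ Mul(198.78, I)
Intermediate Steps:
Function('t')(d) = 0 (Function('t')(d) = Mul(0, Mul(2, d)) = 0)
Pow(Add(Add(Add(Function('t')(-2), -1466), -4457), -33589), Rational(1, 2)) = Pow(Add(Add(Add(0, -1466), -4457), -33589), Rational(1, 2)) = Pow(Add(Add(-1466, -4457), -33589), Rational(1, 2)) = Pow(Add(-5923, -33589), Rational(1, 2)) = Pow(-39512, Rational(1, 2)) = Mul(2, I, Pow(9878, Rational(1, 2)))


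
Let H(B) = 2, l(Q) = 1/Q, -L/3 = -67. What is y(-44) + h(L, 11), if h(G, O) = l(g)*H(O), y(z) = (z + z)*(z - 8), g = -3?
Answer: 13726/3 ≈ 4575.3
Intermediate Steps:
L = 201 (L = -3*(-67) = 201)
l(Q) = 1/Q
y(z) = 2*z*(-8 + z) (y(z) = (2*z)*(-8 + z) = 2*z*(-8 + z))
h(G, O) = -2/3 (h(G, O) = 2/(-3) = -1/3*2 = -2/3)
y(-44) + h(L, 11) = 2*(-44)*(-8 - 44) - 2/3 = 2*(-44)*(-52) - 2/3 = 4576 - 2/3 = 13726/3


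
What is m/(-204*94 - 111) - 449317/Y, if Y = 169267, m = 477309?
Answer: -29819546494/1088217543 ≈ -27.402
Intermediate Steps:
m/(-204*94 - 111) - 449317/Y = 477309/(-204*94 - 111) - 449317/169267 = 477309/(-19176 - 111) - 449317*1/169267 = 477309/(-19287) - 449317/169267 = 477309*(-1/19287) - 449317/169267 = -159103/6429 - 449317/169267 = -29819546494/1088217543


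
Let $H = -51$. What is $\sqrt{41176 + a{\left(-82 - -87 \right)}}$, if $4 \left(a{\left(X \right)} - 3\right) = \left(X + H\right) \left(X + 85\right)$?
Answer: $4 \sqrt{2509} \approx 200.36$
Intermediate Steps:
$a{\left(X \right)} = 3 + \frac{\left(-51 + X\right) \left(85 + X\right)}{4}$ ($a{\left(X \right)} = 3 + \frac{\left(X - 51\right) \left(X + 85\right)}{4} = 3 + \frac{\left(-51 + X\right) \left(85 + X\right)}{4}$)
$\sqrt{41176 + a{\left(-82 - -87 \right)}} = \sqrt{41176 + \left(- \frac{4323}{4} + \frac{\left(-82 - -87\right)^{2}}{4} + \frac{17 \left(-82 - -87\right)}{2}\right)} = \sqrt{41176 + \left(- \frac{4323}{4} + \frac{\left(-82 + 87\right)^{2}}{4} + \frac{17 \left(-82 + 87\right)}{2}\right)} = \sqrt{41176 + \left(- \frac{4323}{4} + \frac{5^{2}}{4} + \frac{17}{2} \cdot 5\right)} = \sqrt{41176 + \left(- \frac{4323}{4} + \frac{1}{4} \cdot 25 + \frac{85}{2}\right)} = \sqrt{41176 + \left(- \frac{4323}{4} + \frac{25}{4} + \frac{85}{2}\right)} = \sqrt{41176 - 1032} = \sqrt{40144} = 4 \sqrt{2509}$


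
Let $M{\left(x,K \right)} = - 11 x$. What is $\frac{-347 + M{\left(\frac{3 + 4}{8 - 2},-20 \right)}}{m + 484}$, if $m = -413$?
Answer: $- \frac{2159}{426} \approx -5.0681$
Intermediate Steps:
$\frac{-347 + M{\left(\frac{3 + 4}{8 - 2},-20 \right)}}{m + 484} = \frac{-347 - 11 \frac{3 + 4}{8 - 2}}{-413 + 484} = \frac{-347 - 11 \cdot \frac{7}{6}}{71} = \left(-347 - 11 \cdot 7 \cdot \frac{1}{6}\right) \frac{1}{71} = \left(-347 - \frac{77}{6}\right) \frac{1}{71} = \left(- \frac{2159}{6}\right) \frac{1}{71} = - \frac{2159}{426}$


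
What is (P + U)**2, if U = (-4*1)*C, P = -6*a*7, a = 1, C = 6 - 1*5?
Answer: 2116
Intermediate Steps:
C = 1 (C = 6 - 5 = 1)
P = -42 (P = -6*1*7 = -6*7 = -42)
U = -4 (U = -4*1*1 = -4*1 = -4)
(P + U)**2 = (-42 - 4)**2 = (-46)**2 = 2116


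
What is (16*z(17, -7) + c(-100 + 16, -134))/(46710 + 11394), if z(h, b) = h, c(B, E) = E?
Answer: 23/9684 ≈ 0.0023751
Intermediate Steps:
(16*z(17, -7) + c(-100 + 16, -134))/(46710 + 11394) = (16*17 - 134)/(46710 + 11394) = (272 - 134)/58104 = 138*(1/58104) = 23/9684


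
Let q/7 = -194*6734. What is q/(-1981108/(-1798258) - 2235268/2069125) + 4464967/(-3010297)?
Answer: -25607133585115792871828563/59883482521296183 ≈ -4.2762e+8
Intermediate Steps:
q = -9144772 (q = 7*(-194*6734) = 7*(-1306396) = -9144772)
q/(-1981108/(-1798258) - 2235268/2069125) + 4464967/(-3010297) = -9144772/(-1981108/(-1798258) - 2235268/2069125) + 4464967/(-3010297) = -9144772/(-1981108*(-1/1798258) - 2235268*1/2069125) + 4464967*(-1/3010297) = -9144772/(990554/899129 - 2235268/2069125) - 4464967/3010297 = -9144772/39785763678/1860410292125 - 4464967/3010297 = -9144772*1860410292125/39785763678 - 4464967/3010297 = -8506513973968260250/19892881839 - 4464967/3010297 = -25607133585115792871828563/59883482521296183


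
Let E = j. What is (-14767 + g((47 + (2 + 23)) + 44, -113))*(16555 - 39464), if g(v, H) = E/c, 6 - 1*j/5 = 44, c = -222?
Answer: 37548813178/111 ≈ 3.3828e+8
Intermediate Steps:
j = -190 (j = 30 - 5*44 = 30 - 220 = -190)
E = -190
g(v, H) = 95/111 (g(v, H) = -190/(-222) = -190*(-1/222) = 95/111)
(-14767 + g((47 + (2 + 23)) + 44, -113))*(16555 - 39464) = (-14767 + 95/111)*(16555 - 39464) = -1639042/111*(-22909) = 37548813178/111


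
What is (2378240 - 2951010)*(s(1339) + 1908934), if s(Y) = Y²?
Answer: -2120311488350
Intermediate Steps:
(2378240 - 2951010)*(s(1339) + 1908934) = (2378240 - 2951010)*(1339² + 1908934) = -572770*(1792921 + 1908934) = -572770*3701855 = -2120311488350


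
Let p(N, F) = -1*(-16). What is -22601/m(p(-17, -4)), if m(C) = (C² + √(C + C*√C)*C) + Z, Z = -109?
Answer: -3322347/1129 + 1446464*√5/1129 ≈ -77.905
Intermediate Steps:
p(N, F) = 16
m(C) = -109 + C² + C*√(C + C^(3/2)) (m(C) = (C² + √(C + C*√C)*C) - 109 = (C² + √(C + C^(3/2))*C) - 109 = (C² + C*√(C + C^(3/2))) - 109 = -109 + C² + C*√(C + C^(3/2)))
-22601/m(p(-17, -4)) = -22601/(-109 + 16² + 16*√(16 + 16^(3/2))) = -22601/(-109 + 256 + 16*√(16 + 64)) = -22601/(-109 + 256 + 16*√80) = -22601/(-109 + 256 + 16*(4*√5)) = -22601/(-109 + 256 + 64*√5) = -22601/(147 + 64*√5)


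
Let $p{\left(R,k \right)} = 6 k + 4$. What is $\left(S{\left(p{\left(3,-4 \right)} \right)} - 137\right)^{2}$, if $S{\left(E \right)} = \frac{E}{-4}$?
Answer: $17424$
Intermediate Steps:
$p{\left(R,k \right)} = 4 + 6 k$
$S{\left(E \right)} = - \frac{E}{4}$ ($S{\left(E \right)} = E \left(- \frac{1}{4}\right) = - \frac{E}{4}$)
$\left(S{\left(p{\left(3,-4 \right)} \right)} - 137\right)^{2} = \left(- \frac{4 + 6 \left(-4\right)}{4} - 137\right)^{2} = \left(- \frac{4 - 24}{4} - 137\right)^{2} = \left(\left(- \frac{1}{4}\right) \left(-20\right) - 137\right)^{2} = \left(5 - 137\right)^{2} = \left(-132\right)^{2} = 17424$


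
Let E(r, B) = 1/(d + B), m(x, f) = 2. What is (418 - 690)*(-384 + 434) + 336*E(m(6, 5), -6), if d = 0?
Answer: -13656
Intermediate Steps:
E(r, B) = 1/B (E(r, B) = 1/(0 + B) = 1/B)
(418 - 690)*(-384 + 434) + 336*E(m(6, 5), -6) = (418 - 690)*(-384 + 434) + 336/(-6) = -272*50 + 336*(-1/6) = -13600 - 56 = -13656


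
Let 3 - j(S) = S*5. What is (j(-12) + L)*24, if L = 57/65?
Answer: 99648/65 ≈ 1533.0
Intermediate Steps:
L = 57/65 (L = 57*(1/65) = 57/65 ≈ 0.87692)
j(S) = 3 - 5*S (j(S) = 3 - S*5 = 3 - 5*S)
(j(-12) + L)*24 = ((3 - 5*(-12)) + 57/65)*24 = ((3 + 60) + 57/65)*24 = (63 + 57/65)*24 = (4152/65)*24 = 99648/65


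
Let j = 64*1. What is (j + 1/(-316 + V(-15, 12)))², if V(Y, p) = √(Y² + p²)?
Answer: 40536804390273/9897663169 - 38201112*√41/9897663169 ≈ 4095.6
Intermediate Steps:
j = 64
(j + 1/(-316 + V(-15, 12)))² = (64 + 1/(-316 + √((-15)² + 12²)))² = (64 + 1/(-316 + √(225 + 144)))² = (64 + 1/(-316 + √369))² = (64 + 1/(-316 + 3*√41))²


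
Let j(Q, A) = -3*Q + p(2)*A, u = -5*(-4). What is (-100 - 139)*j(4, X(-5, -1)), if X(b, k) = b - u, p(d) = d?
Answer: 14818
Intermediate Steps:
u = 20
X(b, k) = -20 + b (X(b, k) = b - 1*20 = b - 20 = -20 + b)
j(Q, A) = -3*Q + 2*A
(-100 - 139)*j(4, X(-5, -1)) = (-100 - 139)*(-3*4 + 2*(-20 - 5)) = -239*(-12 + 2*(-25)) = -239*(-12 - 50) = -239*(-62) = 14818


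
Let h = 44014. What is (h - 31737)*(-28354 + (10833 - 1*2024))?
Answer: -239953965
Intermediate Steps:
(h - 31737)*(-28354 + (10833 - 1*2024)) = (44014 - 31737)*(-28354 + (10833 - 1*2024)) = 12277*(-28354 + (10833 - 2024)) = 12277*(-28354 + 8809) = 12277*(-19545) = -239953965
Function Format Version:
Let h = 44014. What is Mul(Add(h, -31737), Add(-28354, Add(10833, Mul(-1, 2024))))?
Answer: -239953965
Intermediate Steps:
Mul(Add(h, -31737), Add(-28354, Add(10833, Mul(-1, 2024)))) = Mul(Add(44014, -31737), Add(-28354, Add(10833, Mul(-1, 2024)))) = Mul(12277, Add(-28354, Add(10833, -2024))) = Mul(12277, Add(-28354, 8809)) = Mul(12277, -19545) = -239953965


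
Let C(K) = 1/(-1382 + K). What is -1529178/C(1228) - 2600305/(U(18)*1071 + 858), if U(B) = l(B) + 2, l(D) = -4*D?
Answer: 17452890350449/74112 ≈ 2.3549e+8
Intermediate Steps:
U(B) = 2 - 4*B (U(B) = -4*B + 2 = 2 - 4*B)
-1529178/C(1228) - 2600305/(U(18)*1071 + 858) = -1529178/(1/(-1382 + 1228)) - 2600305/((2 - 4*18)*1071 + 858) = -1529178/(1/(-154)) - 2600305/((2 - 72)*1071 + 858) = -1529178/(-1/154) - 2600305/(-70*1071 + 858) = -1529178*(-154) - 2600305/(-74970 + 858) = 235493412 - 2600305/(-74112) = 235493412 - 2600305*(-1/74112) = 235493412 + 2600305/74112 = 17452890350449/74112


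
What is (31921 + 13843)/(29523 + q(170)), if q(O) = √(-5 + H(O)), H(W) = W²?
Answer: 675545286/435789317 - 22882*√28895/435789317 ≈ 1.5412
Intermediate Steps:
q(O) = √(-5 + O²)
(31921 + 13843)/(29523 + q(170)) = (31921 + 13843)/(29523 + √(-5 + 170²)) = 45764/(29523 + √(-5 + 28900)) = 45764/(29523 + √28895)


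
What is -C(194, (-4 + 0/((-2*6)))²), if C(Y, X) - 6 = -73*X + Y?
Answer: 968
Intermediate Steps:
C(Y, X) = 6 + Y - 73*X (C(Y, X) = 6 + (-73*X + Y) = 6 + (Y - 73*X) = 6 + Y - 73*X)
-C(194, (-4 + 0/((-2*6)))²) = -(6 + 194 - 73*(-4 + 0/((-2*6)))²) = -(6 + 194 - 73*(-4 + 0/(-12))²) = -(6 + 194 - 73*(-4 + 0*(-1/12))²) = -(6 + 194 - 73*(-4 + 0)²) = -(6 + 194 - 73*(-4)²) = -(6 + 194 - 73*16) = -(6 + 194 - 1168) = -1*(-968) = 968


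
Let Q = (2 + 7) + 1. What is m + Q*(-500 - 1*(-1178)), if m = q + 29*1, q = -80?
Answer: 6729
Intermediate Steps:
Q = 10 (Q = 9 + 1 = 10)
m = -51 (m = -80 + 29*1 = -80 + 29 = -51)
m + Q*(-500 - 1*(-1178)) = -51 + 10*(-500 - 1*(-1178)) = -51 + 10*(-500 + 1178) = -51 + 10*678 = -51 + 6780 = 6729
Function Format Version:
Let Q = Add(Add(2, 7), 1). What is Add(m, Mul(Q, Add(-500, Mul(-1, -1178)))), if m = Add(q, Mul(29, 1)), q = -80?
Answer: 6729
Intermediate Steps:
Q = 10 (Q = Add(9, 1) = 10)
m = -51 (m = Add(-80, Mul(29, 1)) = Add(-80, 29) = -51)
Add(m, Mul(Q, Add(-500, Mul(-1, -1178)))) = Add(-51, Mul(10, Add(-500, Mul(-1, -1178)))) = Add(-51, Mul(10, Add(-500, 1178))) = Add(-51, Mul(10, 678)) = Add(-51, 6780) = 6729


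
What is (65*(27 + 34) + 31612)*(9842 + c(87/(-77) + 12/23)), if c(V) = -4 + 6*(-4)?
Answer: 349152678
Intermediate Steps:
c(V) = -28 (c(V) = -4 - 24 = -28)
(65*(27 + 34) + 31612)*(9842 + c(87/(-77) + 12/23)) = (65*(27 + 34) + 31612)*(9842 - 28) = (65*61 + 31612)*9814 = (3965 + 31612)*9814 = 35577*9814 = 349152678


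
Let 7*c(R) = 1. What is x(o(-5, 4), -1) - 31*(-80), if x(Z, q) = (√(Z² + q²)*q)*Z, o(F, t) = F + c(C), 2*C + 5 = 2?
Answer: 2480 + 34*√1205/49 ≈ 2504.1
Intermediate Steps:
C = -3/2 (C = -5/2 + (½)*2 = -5/2 + 1 = -3/2 ≈ -1.5000)
c(R) = ⅐ (c(R) = (⅐)*1 = ⅐)
o(F, t) = ⅐ + F (o(F, t) = F + ⅐ = ⅐ + F)
x(Z, q) = Z*q*√(Z² + q²) (x(Z, q) = (q*√(Z² + q²))*Z = Z*q*√(Z² + q²))
x(o(-5, 4), -1) - 31*(-80) = (⅐ - 5)*(-1)*√((⅐ - 5)² + (-1)²) - 31*(-80) = -34/7*(-1)*√((-34/7)² + 1) + 2480 = -34/7*(-1)*√(1156/49 + 1) + 2480 = -34/7*(-1)*√(1205/49) + 2480 = -34/7*(-1)*√1205/7 + 2480 = 34*√1205/49 + 2480 = 2480 + 34*√1205/49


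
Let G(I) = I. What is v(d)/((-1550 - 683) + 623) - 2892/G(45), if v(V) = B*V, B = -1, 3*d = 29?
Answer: -310379/4830 ≈ -64.261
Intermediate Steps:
d = 29/3 (d = (⅓)*29 = 29/3 ≈ 9.6667)
v(V) = -V
v(d)/((-1550 - 683) + 623) - 2892/G(45) = (-1*29/3)/((-1550 - 683) + 623) - 2892/45 = -29/(3*(-2233 + 623)) - 2892*1/45 = -29/3/(-1610) - 964/15 = -29/3*(-1/1610) - 964/15 = 29/4830 - 964/15 = -310379/4830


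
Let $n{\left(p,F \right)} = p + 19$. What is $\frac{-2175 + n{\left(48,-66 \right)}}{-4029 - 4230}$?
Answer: $\frac{2108}{8259} \approx 0.25524$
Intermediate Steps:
$n{\left(p,F \right)} = 19 + p$
$\frac{-2175 + n{\left(48,-66 \right)}}{-4029 - 4230} = \frac{-2175 + \left(19 + 48\right)}{-4029 - 4230} = \frac{-2175 + 67}{-8259} = \left(-2108\right) \left(- \frac{1}{8259}\right) = \frac{2108}{8259}$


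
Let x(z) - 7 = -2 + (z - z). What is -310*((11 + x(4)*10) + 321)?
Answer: -118420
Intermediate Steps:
x(z) = 5 (x(z) = 7 + (-2 + (z - z)) = 7 + (-2 + 0) = 7 - 2 = 5)
-310*((11 + x(4)*10) + 321) = -310*((11 + 5*10) + 321) = -310*((11 + 50) + 321) = -310*(61 + 321) = -310*382 = -118420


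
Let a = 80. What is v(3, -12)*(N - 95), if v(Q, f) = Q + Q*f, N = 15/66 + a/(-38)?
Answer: 121485/38 ≈ 3197.0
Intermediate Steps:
N = -785/418 (N = 15/66 + 80/(-38) = 15*(1/66) + 80*(-1/38) = 5/22 - 40/19 = -785/418 ≈ -1.8780)
v(3, -12)*(N - 95) = (3*(1 - 12))*(-785/418 - 95) = (3*(-11))*(-40495/418) = -33*(-40495/418) = 121485/38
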